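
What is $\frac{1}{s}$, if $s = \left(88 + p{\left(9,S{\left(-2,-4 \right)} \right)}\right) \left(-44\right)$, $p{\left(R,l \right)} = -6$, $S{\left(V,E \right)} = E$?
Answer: $- \frac{1}{3608} \approx -0.00027716$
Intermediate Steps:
$s = -3608$ ($s = \left(88 - 6\right) \left(-44\right) = 82 \left(-44\right) = -3608$)
$\frac{1}{s} = \frac{1}{-3608} = - \frac{1}{3608}$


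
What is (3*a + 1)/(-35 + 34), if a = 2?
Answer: -7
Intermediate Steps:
(3*a + 1)/(-35 + 34) = (3*2 + 1)/(-35 + 34) = (6 + 1)/(-1) = 7*(-1) = -7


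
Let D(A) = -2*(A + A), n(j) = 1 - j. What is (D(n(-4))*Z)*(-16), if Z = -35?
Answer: -11200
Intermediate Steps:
D(A) = -4*A
(D(n(-4))*Z)*(-16) = (-4*(1 - 1*(-4))*(-35))*(-16) = (-4*(1 + 4)*(-35))*(-16) = (-4*5*(-35))*(-16) = -20*(-35)*(-16) = 700*(-16) = -11200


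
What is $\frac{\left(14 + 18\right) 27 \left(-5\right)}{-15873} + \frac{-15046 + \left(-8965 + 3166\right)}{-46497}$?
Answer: $\frac{16113325}{22365057} \approx 0.72047$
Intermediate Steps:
$\frac{\left(14 + 18\right) 27 \left(-5\right)}{-15873} + \frac{-15046 + \left(-8965 + 3166\right)}{-46497} = 32 \cdot 27 \left(-5\right) \left(- \frac{1}{15873}\right) + \left(-15046 - 5799\right) \left(- \frac{1}{46497}\right) = 864 \left(-5\right) \left(- \frac{1}{15873}\right) - - \frac{1895}{4227} = \left(-4320\right) \left(- \frac{1}{15873}\right) + \frac{1895}{4227} = \frac{1440}{5291} + \frac{1895}{4227} = \frac{16113325}{22365057}$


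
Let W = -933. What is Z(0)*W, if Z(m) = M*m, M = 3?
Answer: 0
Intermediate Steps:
Z(m) = 3*m
Z(0)*W = (3*0)*(-933) = 0*(-933) = 0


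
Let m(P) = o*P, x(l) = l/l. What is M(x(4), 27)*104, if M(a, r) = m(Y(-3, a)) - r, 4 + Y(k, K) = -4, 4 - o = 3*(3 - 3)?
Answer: -6136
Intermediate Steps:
x(l) = 1
o = 4 (o = 4 - 3*(3 - 3) = 4 - 3*0 = 4 - 1*0 = 4 + 0 = 4)
Y(k, K) = -8 (Y(k, K) = -4 - 4 = -8)
m(P) = 4*P
M(a, r) = -32 - r (M(a, r) = 4*(-8) - r = -32 - r)
M(x(4), 27)*104 = (-32 - 1*27)*104 = (-32 - 27)*104 = -59*104 = -6136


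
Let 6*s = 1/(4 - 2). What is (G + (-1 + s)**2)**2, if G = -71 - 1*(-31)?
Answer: 31798321/20736 ≈ 1533.5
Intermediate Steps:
s = 1/12 (s = 1/(6*(4 - 2)) = (1/6)/2 = (1/6)*(1/2) = 1/12 ≈ 0.083333)
G = -40 (G = -71 + 31 = -40)
(G + (-1 + s)**2)**2 = (-40 + (-1 + 1/12)**2)**2 = (-40 + (-11/12)**2)**2 = (-40 + 121/144)**2 = (-5639/144)**2 = 31798321/20736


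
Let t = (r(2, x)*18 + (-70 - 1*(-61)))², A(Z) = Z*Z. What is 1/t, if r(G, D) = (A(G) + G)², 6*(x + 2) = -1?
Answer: 1/408321 ≈ 2.4491e-6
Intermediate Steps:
x = -13/6 (x = -2 + (⅙)*(-1) = -2 - ⅙ = -13/6 ≈ -2.1667)
A(Z) = Z²
r(G, D) = (G + G²)² (r(G, D) = (G² + G)² = (G + G²)²)
t = 408321 (t = ((2²*(1 + 2)²)*18 + (-70 - 1*(-61)))² = ((4*3²)*18 + (-70 + 61))² = ((4*9)*18 - 9)² = (36*18 - 9)² = (648 - 9)² = 639² = 408321)
1/t = 1/408321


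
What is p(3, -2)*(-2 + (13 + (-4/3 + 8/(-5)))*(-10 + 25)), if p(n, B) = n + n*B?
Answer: -447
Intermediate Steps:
p(n, B) = n + B*n
p(3, -2)*(-2 + (13 + (-4/3 + 8/(-5)))*(-10 + 25)) = (3*(1 - 2))*(-2 + (13 + (-4/3 + 8/(-5)))*(-10 + 25)) = (3*(-1))*(-2 + (13 + (-4*1/3 + 8*(-1/5)))*15) = -3*(-2 + (13 + (-4/3 - 8/5))*15) = -3*(-2 + (13 - 44/15)*15) = -3*(-2 + (151/15)*15) = -3*(-2 + 151) = -3*149 = -447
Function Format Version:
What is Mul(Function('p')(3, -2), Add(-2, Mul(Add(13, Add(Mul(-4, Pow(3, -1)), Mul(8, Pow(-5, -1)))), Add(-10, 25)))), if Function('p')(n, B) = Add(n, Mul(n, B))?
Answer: -447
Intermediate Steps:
Function('p')(n, B) = Add(n, Mul(B, n))
Mul(Function('p')(3, -2), Add(-2, Mul(Add(13, Add(Mul(-4, Pow(3, -1)), Mul(8, Pow(-5, -1)))), Add(-10, 25)))) = Mul(Mul(3, Add(1, -2)), Add(-2, Mul(Add(13, Add(Mul(-4, Pow(3, -1)), Mul(8, Pow(-5, -1)))), Add(-10, 25)))) = Mul(Mul(3, -1), Add(-2, Mul(Add(13, Add(Mul(-4, Rational(1, 3)), Mul(8, Rational(-1, 5)))), 15))) = Mul(-3, Add(-2, Mul(Add(13, Add(Rational(-4, 3), Rational(-8, 5))), 15))) = Mul(-3, Add(-2, Mul(Add(13, Rational(-44, 15)), 15))) = Mul(-3, Add(-2, Mul(Rational(151, 15), 15))) = Mul(-3, Add(-2, 151)) = Mul(-3, 149) = -447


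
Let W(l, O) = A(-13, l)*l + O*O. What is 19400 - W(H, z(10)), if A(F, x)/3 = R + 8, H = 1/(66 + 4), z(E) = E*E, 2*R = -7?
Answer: 1315973/140 ≈ 9399.8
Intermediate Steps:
R = -7/2 (R = (1/2)*(-7) = -7/2 ≈ -3.5000)
z(E) = E**2
H = 1/70 ≈ 0.014286
A(F, x) = 27/2 (A(F, x) = 3*(-7/2 + 8) = 3*(9/2) = 27/2)
W(l, O) = O**2 + 27*l/2 (W(l, O) = 27*l/2 + O*O = 27*l/2 + O**2 = O**2 + 27*l/2)
19400 - W(H, z(10)) = 19400 - ((10**2)**2 + (27/2)*(1/70)) = 19400 - (100**2 + 27/140) = 19400 - (10000 + 27/140) = 19400 - 1*1400027/140 = 19400 - 1400027/140 = 1315973/140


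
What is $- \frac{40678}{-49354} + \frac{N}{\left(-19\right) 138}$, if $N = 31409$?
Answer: $- \frac{721751035}{64703094} \approx -11.155$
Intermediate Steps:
$- \frac{40678}{-49354} + \frac{N}{\left(-19\right) 138} = - \frac{40678}{-49354} + \frac{31409}{\left(-19\right) 138} = \left(-40678\right) \left(- \frac{1}{49354}\right) + \frac{31409}{-2622} = \frac{20339}{24677} + 31409 \left(- \frac{1}{2622}\right) = \frac{20339}{24677} - \frac{31409}{2622} = - \frac{721751035}{64703094}$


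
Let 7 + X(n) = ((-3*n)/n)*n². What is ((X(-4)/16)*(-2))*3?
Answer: 165/8 ≈ 20.625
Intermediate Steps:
X(n) = -7 - 3*n² (X(n) = -7 + ((-3*n)/n)*n² = -7 - 3*n²)
((X(-4)/16)*(-2))*3 = (((-7 - 3*(-4)²)/16)*(-2))*3 = (((-7 - 3*16)*(1/16))*(-2))*3 = (((-7 - 48)*(1/16))*(-2))*3 = (-55*1/16*(-2))*3 = -55/16*(-2)*3 = (55/8)*3 = 165/8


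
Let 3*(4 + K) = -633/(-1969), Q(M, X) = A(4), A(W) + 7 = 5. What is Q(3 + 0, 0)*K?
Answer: 15330/1969 ≈ 7.7857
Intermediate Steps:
A(W) = -2 (A(W) = -7 + 5 = -2)
Q(M, X) = -2
K = -7665/1969 (K = -4 + (-633/(-1969))/3 = -4 + (-633*(-1/1969))/3 = -4 + (1/3)*(633/1969) = -4 + 211/1969 = -7665/1969 ≈ -3.8928)
Q(3 + 0, 0)*K = -2*(-7665/1969) = 15330/1969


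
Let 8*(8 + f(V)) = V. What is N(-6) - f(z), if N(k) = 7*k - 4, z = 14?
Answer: -159/4 ≈ -39.750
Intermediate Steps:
f(V) = -8 + V/8
N(k) = -4 + 7*k
N(-6) - f(z) = (-4 + 7*(-6)) - (-8 + (1/8)*14) = (-4 - 42) - (-8 + 7/4) = -46 - 1*(-25/4) = -46 + 25/4 = -159/4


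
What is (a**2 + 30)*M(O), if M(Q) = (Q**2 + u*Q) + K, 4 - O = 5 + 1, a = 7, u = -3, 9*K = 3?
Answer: 2449/3 ≈ 816.33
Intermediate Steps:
K = 1/3 (K = (1/9)*3 = 1/3 ≈ 0.33333)
O = -2 (O = 4 - (5 + 1) = 4 - 1*6 = 4 - 6 = -2)
M(Q) = 1/3 + Q**2 - 3*Q (M(Q) = (Q**2 - 3*Q) + 1/3 = 1/3 + Q**2 - 3*Q)
(a**2 + 30)*M(O) = (7**2 + 30)*(1/3 + (-2)**2 - 3*(-2)) = (49 + 30)*(1/3 + 4 + 6) = 79*(31/3) = 2449/3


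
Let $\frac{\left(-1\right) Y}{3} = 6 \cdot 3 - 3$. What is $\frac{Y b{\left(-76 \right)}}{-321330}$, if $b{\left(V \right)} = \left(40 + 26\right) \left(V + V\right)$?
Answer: $- \frac{15048}{10711} \approx -1.4049$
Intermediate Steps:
$b{\left(V \right)} = 132 V$ ($b{\left(V \right)} = 66 \cdot 2 V = 132 V$)
$Y = -45$ ($Y = - 3 \left(6 \cdot 3 - 3\right) = - 3 \left(18 - 3\right) = \left(-3\right) 15 = -45$)
$\frac{Y b{\left(-76 \right)}}{-321330} = \frac{\left(-45\right) 132 \left(-76\right)}{-321330} = \left(-45\right) \left(-10032\right) \left(- \frac{1}{321330}\right) = 451440 \left(- \frac{1}{321330}\right) = - \frac{15048}{10711}$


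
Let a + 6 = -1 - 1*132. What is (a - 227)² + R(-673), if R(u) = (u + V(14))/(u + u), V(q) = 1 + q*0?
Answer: 90152724/673 ≈ 1.3396e+5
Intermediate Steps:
V(q) = 1 (V(q) = 1 + 0 = 1)
a = -139 (a = -6 + (-1 - 1*132) = -6 + (-1 - 132) = -6 - 133 = -139)
R(u) = (1 + u)/(2*u) (R(u) = (u + 1)/(u + u) = (1 + u)/((2*u)) = (1 + u)*(1/(2*u)) = (1 + u)/(2*u))
(a - 227)² + R(-673) = (-139 - 227)² + (½)*(1 - 673)/(-673) = (-366)² + (½)*(-1/673)*(-672) = 133956 + 336/673 = 90152724/673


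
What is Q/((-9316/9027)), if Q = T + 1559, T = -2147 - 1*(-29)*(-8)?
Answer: 108855/137 ≈ 794.56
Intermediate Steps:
T = -2379 (T = -2147 - (-29)*(-8) = -2147 - 1*232 = -2147 - 232 = -2379)
Q = -820 (Q = -2379 + 1559 = -820)
Q/((-9316/9027)) = -820/((-9316/9027)) = -820/((-9316*1/9027)) = -820/(-548/531) = -820*(-531/548) = 108855/137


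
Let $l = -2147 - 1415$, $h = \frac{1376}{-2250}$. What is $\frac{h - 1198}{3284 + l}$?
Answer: $\frac{674219}{156375} \approx 4.3116$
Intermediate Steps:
$h = - \frac{688}{1125}$ ($h = 1376 \left(- \frac{1}{2250}\right) = - \frac{688}{1125} \approx -0.61156$)
$l = -3562$
$\frac{h - 1198}{3284 + l} = \frac{- \frac{688}{1125} - 1198}{3284 - 3562} = - \frac{1348438}{1125 \left(-278\right)} = \left(- \frac{1348438}{1125}\right) \left(- \frac{1}{278}\right) = \frac{674219}{156375}$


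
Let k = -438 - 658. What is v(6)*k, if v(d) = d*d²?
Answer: -236736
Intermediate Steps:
v(d) = d³
k = -1096
v(6)*k = 6³*(-1096) = 216*(-1096) = -236736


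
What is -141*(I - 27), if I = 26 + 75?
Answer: -10434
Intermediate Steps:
I = 101
-141*(I - 27) = -141*(101 - 27) = -141*74 = -10434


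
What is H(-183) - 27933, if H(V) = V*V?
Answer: 5556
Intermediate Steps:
H(V) = V²
H(-183) - 27933 = (-183)² - 27933 = 33489 - 27933 = 5556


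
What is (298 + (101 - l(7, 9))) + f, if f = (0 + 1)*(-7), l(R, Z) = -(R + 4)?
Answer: 403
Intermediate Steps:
l(R, Z) = -4 - R (l(R, Z) = -(4 + R) = -4 - R)
f = -7 (f = 1*(-7) = -7)
(298 + (101 - l(7, 9))) + f = (298 + (101 - (-4 - 1*7))) - 7 = (298 + (101 - (-4 - 7))) - 7 = (298 + (101 - 1*(-11))) - 7 = (298 + (101 + 11)) - 7 = (298 + 112) - 7 = 410 - 7 = 403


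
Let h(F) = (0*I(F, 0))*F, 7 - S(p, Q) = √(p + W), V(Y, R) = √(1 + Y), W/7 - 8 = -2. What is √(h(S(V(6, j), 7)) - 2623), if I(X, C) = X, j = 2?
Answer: I*√2623 ≈ 51.215*I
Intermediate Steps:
W = 42 (W = 56 + 7*(-2) = 56 - 14 = 42)
S(p, Q) = 7 - √(42 + p) (S(p, Q) = 7 - √(p + 42) = 7 - √(42 + p))
h(F) = 0 (h(F) = (0*F)*F = 0*F = 0)
√(h(S(V(6, j), 7)) - 2623) = √(0 - 2623) = √(-2623) = I*√2623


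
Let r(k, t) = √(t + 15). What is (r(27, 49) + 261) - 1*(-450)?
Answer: 719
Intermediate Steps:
r(k, t) = √(15 + t)
(r(27, 49) + 261) - 1*(-450) = (√(15 + 49) + 261) - 1*(-450) = (√64 + 261) + 450 = (8 + 261) + 450 = 269 + 450 = 719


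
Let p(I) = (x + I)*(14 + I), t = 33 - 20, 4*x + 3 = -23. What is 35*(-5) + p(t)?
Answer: ½ ≈ 0.50000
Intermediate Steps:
x = -13/2 (x = -¾ + (¼)*(-23) = -¾ - 23/4 = -13/2 ≈ -6.5000)
t = 13
p(I) = (14 + I)*(-13/2 + I) (p(I) = (-13/2 + I)*(14 + I) = (14 + I)*(-13/2 + I))
35*(-5) + p(t) = 35*(-5) + (-91 + 13² + (15/2)*13) = -175 + (-91 + 169 + 195/2) = -175 + 351/2 = ½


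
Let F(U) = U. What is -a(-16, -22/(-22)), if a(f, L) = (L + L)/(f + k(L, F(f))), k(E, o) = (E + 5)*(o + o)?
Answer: 1/104 ≈ 0.0096154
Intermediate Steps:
k(E, o) = 2*o*(5 + E) (k(E, o) = (5 + E)*(2*o) = 2*o*(5 + E))
a(f, L) = 2*L/(f + 2*f*(5 + L)) (a(f, L) = (L + L)/(f + 2*f*(5 + L)) = (2*L)/(f + 2*f*(5 + L)) = 2*L/(f + 2*f*(5 + L)))
-a(-16, -22/(-22)) = -2*(-22/(-22))/((-16)*(11 + 2*(-22/(-22)))) = -2*(-22*(-1/22))*(-1)/(16*(11 + 2*(-22*(-1/22)))) = -2*(-1)/(16*(11 + 2*1)) = -2*(-1)/(16*(11 + 2)) = -2*(-1)/(16*13) = -1*(-1/104) = 1/104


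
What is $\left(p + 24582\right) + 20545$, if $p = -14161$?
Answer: $30966$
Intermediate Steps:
$\left(p + 24582\right) + 20545 = \left(-14161 + 24582\right) + 20545 = 10421 + 20545 = 30966$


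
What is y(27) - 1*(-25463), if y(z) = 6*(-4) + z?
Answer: 25466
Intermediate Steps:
y(z) = -24 + z
y(27) - 1*(-25463) = (-24 + 27) - 1*(-25463) = 3 + 25463 = 25466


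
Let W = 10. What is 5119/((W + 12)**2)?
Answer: 5119/484 ≈ 10.576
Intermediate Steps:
5119/((W + 12)**2) = 5119/((10 + 12)**2) = 5119/(22**2) = 5119/484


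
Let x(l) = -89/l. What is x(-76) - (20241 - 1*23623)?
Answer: 257121/76 ≈ 3383.2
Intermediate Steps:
x(-76) - (20241 - 1*23623) = -89/(-76) - (20241 - 1*23623) = -89*(-1/76) - (20241 - 23623) = 89/76 - 1*(-3382) = 89/76 + 3382 = 257121/76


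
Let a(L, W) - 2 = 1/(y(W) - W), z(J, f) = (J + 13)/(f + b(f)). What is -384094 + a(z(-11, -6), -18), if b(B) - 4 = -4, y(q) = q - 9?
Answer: -3456829/9 ≈ -3.8409e+5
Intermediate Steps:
y(q) = -9 + q
b(B) = 0 (b(B) = 4 - 4 = 0)
z(J, f) = (13 + J)/f (z(J, f) = (J + 13)/(f + 0) = (13 + J)/f)
a(L, W) = 17/9 (a(L, W) = 2 + 1/((-9 + W) - W) = 2 + 1/(-9) = 2 - ⅑ = 17/9)
-384094 + a(z(-11, -6), -18) = -384094 + 17/9 = -3456829/9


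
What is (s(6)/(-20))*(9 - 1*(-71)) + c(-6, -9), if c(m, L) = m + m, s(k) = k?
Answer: -36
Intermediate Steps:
c(m, L) = 2*m
(s(6)/(-20))*(9 - 1*(-71)) + c(-6, -9) = (6/(-20))*(9 - 1*(-71)) + 2*(-6) = (6*(-1/20))*(9 + 71) - 12 = -3/10*80 - 12 = -24 - 12 = -36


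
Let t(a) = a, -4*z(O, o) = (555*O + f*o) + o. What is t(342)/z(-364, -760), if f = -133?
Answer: 38/2825 ≈ 0.013451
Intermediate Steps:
z(O, o) = 33*o - 555*O/4 (z(O, o) = -((555*O - 133*o) + o)/4 = -((-133*o + 555*O) + o)/4 = -(-132*o + 555*O)/4 = 33*o - 555*O/4)
t(342)/z(-364, -760) = 342/(33*(-760) - 555/4*(-364)) = 342/(-25080 + 50505) = 342/25425 = 342*(1/25425) = 38/2825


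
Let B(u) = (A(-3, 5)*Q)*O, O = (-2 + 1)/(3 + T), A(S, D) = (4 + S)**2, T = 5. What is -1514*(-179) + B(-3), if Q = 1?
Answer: 2168047/8 ≈ 2.7101e+5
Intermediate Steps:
O = -1/8 (O = (-2 + 1)/(3 + 5) = -1/8 ≈ -0.12500)
B(u) = -1/8 (B(u) = ((4 - 3)**2*1)*(-1/8) = (1**2*1)*(-1/8) = (1*1)*(-1/8) = 1*(-1/8) = -1/8)
-1514*(-179) + B(-3) = -1514*(-179) - 1/8 = 271006 - 1/8 = 2168047/8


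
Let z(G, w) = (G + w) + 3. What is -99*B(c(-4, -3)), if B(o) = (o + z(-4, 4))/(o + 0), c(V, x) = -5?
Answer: -198/5 ≈ -39.600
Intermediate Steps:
z(G, w) = 3 + G + w
B(o) = (3 + o)/o (B(o) = (o + (3 - 4 + 4))/(o + 0) = (o + 3)/o = (3 + o)/o)
-99*B(c(-4, -3)) = -99*(3 - 5)/(-5) = -(-99)*(-2)/5 = -99*⅖ = -198/5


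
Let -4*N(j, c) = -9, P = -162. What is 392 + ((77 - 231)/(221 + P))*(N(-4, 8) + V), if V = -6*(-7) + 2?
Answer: 32011/118 ≈ 271.28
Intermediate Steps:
N(j, c) = 9/4 (N(j, c) = -1/4*(-9) = 9/4)
V = 44 (V = 42 + 2 = 44)
392 + ((77 - 231)/(221 + P))*(N(-4, 8) + V) = 392 + ((77 - 231)/(221 - 162))*(9/4 + 44) = 392 - 154/59*(185/4) = 392 - 154*1/59*(185/4) = 392 - 154/59*185/4 = 392 - 14245/118 = 32011/118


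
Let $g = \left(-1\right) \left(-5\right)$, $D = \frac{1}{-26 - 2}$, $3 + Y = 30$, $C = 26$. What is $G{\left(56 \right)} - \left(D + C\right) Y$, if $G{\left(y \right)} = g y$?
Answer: $- \frac{11789}{28} \approx -421.04$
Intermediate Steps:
$Y = 27$ ($Y = -3 + 30 = 27$)
$D = - \frac{1}{28}$ ($D = \frac{1}{-28} = - \frac{1}{28} \approx -0.035714$)
$g = 5$
$G{\left(y \right)} = 5 y$
$G{\left(56 \right)} - \left(D + C\right) Y = 5 \cdot 56 - \left(- \frac{1}{28} + 26\right) 27 = 280 - \frac{727}{28} \cdot 27 = 280 - \frac{19629}{28} = - \frac{11789}{28}$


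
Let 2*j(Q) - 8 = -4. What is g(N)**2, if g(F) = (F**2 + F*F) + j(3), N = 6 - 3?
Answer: 400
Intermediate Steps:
N = 3
j(Q) = 2 (j(Q) = 4 + (1/2)*(-4) = 4 - 2 = 2)
g(F) = 2 + 2*F**2 (g(F) = (F**2 + F*F) + 2 = (F**2 + F**2) + 2 = 2*F**2 + 2 = 2 + 2*F**2)
g(N)**2 = (2 + 2*3**2)**2 = (2 + 2*9)**2 = (2 + 18)**2 = 20**2 = 400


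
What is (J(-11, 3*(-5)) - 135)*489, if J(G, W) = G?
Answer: -71394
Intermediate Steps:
(J(-11, 3*(-5)) - 135)*489 = (-11 - 135)*489 = -146*489 = -71394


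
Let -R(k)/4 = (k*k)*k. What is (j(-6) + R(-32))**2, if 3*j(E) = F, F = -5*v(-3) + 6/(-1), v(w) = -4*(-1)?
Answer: 154598376100/9 ≈ 1.7178e+10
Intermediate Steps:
v(w) = 4
R(k) = -4*k**3 (R(k) = -4*k*k*k = -4*k**2*k = -4*k**3)
F = -26 (F = -5*4 + 6/(-1) = -20 + 6*(-1) = -20 - 6 = -26)
j(E) = -26/3 (j(E) = (1/3)*(-26) = -26/3)
(j(-6) + R(-32))**2 = (-26/3 - 4*(-32)**3)**2 = (-26/3 - 4*(-32768))**2 = (-26/3 + 131072)**2 = (393190/3)**2 = 154598376100/9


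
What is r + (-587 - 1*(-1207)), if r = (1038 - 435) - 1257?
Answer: -34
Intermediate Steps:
r = -654 (r = 603 - 1257 = -654)
r + (-587 - 1*(-1207)) = -654 + (-587 - 1*(-1207)) = -654 + (-587 + 1207) = -654 + 620 = -34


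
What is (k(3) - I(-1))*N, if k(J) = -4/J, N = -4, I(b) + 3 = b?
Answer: -32/3 ≈ -10.667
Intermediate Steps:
I(b) = -3 + b
(k(3) - I(-1))*N = (-4/3 - (-3 - 1))*(-4) = (-4*1/3 - 1*(-4))*(-4) = (-4/3 + 4)*(-4) = (8/3)*(-4) = -32/3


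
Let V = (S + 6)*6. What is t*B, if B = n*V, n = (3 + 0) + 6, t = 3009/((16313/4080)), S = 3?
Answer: 5966485920/16313 ≈ 3.6575e+5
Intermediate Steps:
V = 54 (V = (3 + 6)*6 = 9*6 = 54)
t = 12276720/16313 (t = 3009/((16313*(1/4080))) = 3009/(16313/4080) = 3009*(4080/16313) = 12276720/16313 ≈ 752.57)
n = 9 (n = 3 + 6 = 9)
B = 486 (B = 9*54 = 486)
t*B = (12276720/16313)*486 = 5966485920/16313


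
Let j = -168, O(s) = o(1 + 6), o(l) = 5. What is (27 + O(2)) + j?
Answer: -136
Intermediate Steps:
O(s) = 5
(27 + O(2)) + j = (27 + 5) - 168 = 32 - 168 = -136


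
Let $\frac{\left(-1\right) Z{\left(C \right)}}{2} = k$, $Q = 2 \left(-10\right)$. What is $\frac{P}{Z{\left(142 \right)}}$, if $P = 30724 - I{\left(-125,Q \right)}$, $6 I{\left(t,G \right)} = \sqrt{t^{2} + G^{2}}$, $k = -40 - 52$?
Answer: $\frac{7681}{46} - \frac{5 \sqrt{641}}{1104} \approx 166.86$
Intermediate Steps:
$Q = -20$
$k = -92$ ($k = -40 - 52 = -92$)
$Z{\left(C \right)} = 184$ ($Z{\left(C \right)} = \left(-2\right) \left(-92\right) = 184$)
$I{\left(t,G \right)} = \frac{\sqrt{G^{2} + t^{2}}}{6}$ ($I{\left(t,G \right)} = \frac{\sqrt{t^{2} + G^{2}}}{6} = \frac{\sqrt{G^{2} + t^{2}}}{6}$)
$P = 30724 - \frac{5 \sqrt{641}}{6}$ ($P = 30724 - \frac{\sqrt{\left(-20\right)^{2} + \left(-125\right)^{2}}}{6} = 30724 - \frac{\sqrt{400 + 15625}}{6} = 30724 - \frac{\sqrt{16025}}{6} = 30724 - \frac{5 \sqrt{641}}{6} \approx 30703.0$)
$\frac{P}{Z{\left(142 \right)}} = \frac{30724 - \frac{5 \sqrt{641}}{6}}{184} = \left(30724 - \frac{5 \sqrt{641}}{6}\right) \frac{1}{184} = \frac{7681}{46} - \frac{5 \sqrt{641}}{1104}$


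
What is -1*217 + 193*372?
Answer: 71579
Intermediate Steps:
-1*217 + 193*372 = -217 + 71796 = 71579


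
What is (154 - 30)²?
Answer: 15376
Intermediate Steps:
(154 - 30)² = 124² = 15376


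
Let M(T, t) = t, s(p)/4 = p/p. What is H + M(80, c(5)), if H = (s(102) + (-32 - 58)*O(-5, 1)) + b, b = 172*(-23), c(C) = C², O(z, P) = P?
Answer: -4017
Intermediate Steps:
b = -3956
s(p) = 4 (s(p) = 4*(p/p) = 4*1 = 4)
H = -4042 (H = (4 + (-32 - 58)*1) - 3956 = (4 - 90*1) - 3956 = (4 - 90) - 3956 = -86 - 3956 = -4042)
H + M(80, c(5)) = -4042 + 5² = -4042 + 25 = -4017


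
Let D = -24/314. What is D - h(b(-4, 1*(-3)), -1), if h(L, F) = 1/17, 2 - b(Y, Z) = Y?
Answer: -361/2669 ≈ -0.13526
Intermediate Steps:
b(Y, Z) = 2 - Y
h(L, F) = 1/17
D = -12/157 (D = -24*1/314 = -12/157 ≈ -0.076433)
D - h(b(-4, 1*(-3)), -1) = -12/157 - 1*1/17 = -12/157 - 1/17 = -361/2669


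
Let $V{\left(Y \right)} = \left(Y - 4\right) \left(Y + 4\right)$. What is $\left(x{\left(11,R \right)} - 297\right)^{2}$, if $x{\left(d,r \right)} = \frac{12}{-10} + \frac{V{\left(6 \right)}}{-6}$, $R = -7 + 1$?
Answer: $\frac{20457529}{225} \approx 90922.0$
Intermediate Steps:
$R = -6$
$V{\left(Y \right)} = \left(-4 + Y\right) \left(4 + Y\right)$
$x{\left(d,r \right)} = - \frac{68}{15}$ ($x{\left(d,r \right)} = \frac{12}{-10} + \frac{-16 + 6^{2}}{-6} = 12 \left(- \frac{1}{10}\right) + \left(-16 + 36\right) \left(- \frac{1}{6}\right) = - \frac{6}{5} + 20 \left(- \frac{1}{6}\right) = - \frac{6}{5} - \frac{10}{3} = - \frac{68}{15}$)
$\left(x{\left(11,R \right)} - 297\right)^{2} = \left(- \frac{68}{15} - 297\right)^{2} = \left(- \frac{4523}{15}\right)^{2} = \frac{20457529}{225}$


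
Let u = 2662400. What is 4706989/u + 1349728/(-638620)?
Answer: -29376925601/85013094400 ≈ -0.34556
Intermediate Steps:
4706989/u + 1349728/(-638620) = 4706989/2662400 + 1349728/(-638620) = 4706989*(1/2662400) + 1349728*(-1/638620) = 4706989/2662400 - 337432/159655 = -29376925601/85013094400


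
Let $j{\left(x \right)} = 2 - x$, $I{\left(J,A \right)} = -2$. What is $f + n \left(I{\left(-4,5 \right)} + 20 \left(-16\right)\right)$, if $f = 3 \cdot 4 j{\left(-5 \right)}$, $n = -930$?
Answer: $299544$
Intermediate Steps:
$f = 84$ ($f = 3 \cdot 4 \left(2 - -5\right) = 12 \left(2 + 5\right) = 12 \cdot 7 = 84$)
$f + n \left(I{\left(-4,5 \right)} + 20 \left(-16\right)\right) = 84 - 930 \left(-2 + 20 \left(-16\right)\right) = 84 - 930 \left(-2 - 320\right) = 84 - -299460 = 84 + 299460 = 299544$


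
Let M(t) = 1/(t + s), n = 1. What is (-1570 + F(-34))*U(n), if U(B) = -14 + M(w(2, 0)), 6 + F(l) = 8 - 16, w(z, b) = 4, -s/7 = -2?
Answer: 22088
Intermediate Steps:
s = 14 (s = -7*(-2) = 14)
M(t) = 1/(14 + t) (M(t) = 1/(t + 14) = 1/(14 + t))
F(l) = -14 (F(l) = -6 + (8 - 16) = -6 - 8 = -14)
U(B) = -251/18 (U(B) = -14 + 1/(14 + 4) = -14 + 1/18 = -251/18)
(-1570 + F(-34))*U(n) = (-1570 - 14)*(-251/18) = -1584*(-251/18) = 22088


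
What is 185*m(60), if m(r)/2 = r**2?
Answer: 1332000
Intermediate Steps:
m(r) = 2*r**2
185*m(60) = 185*(2*60**2) = 185*(2*3600) = 185*7200 = 1332000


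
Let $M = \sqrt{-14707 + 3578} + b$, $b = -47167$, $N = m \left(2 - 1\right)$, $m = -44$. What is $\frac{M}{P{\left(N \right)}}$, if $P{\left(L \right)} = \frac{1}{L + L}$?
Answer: $4150696 - 88 i \sqrt{11129} \approx 4.1507 \cdot 10^{6} - 9283.5 i$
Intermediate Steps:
$N = -44$ ($N = - 44 \left(2 - 1\right) = \left(-44\right) 1 = -44$)
$P{\left(L \right)} = \frac{1}{2 L}$
$M = -47167 + i \sqrt{11129}$ ($M = \sqrt{-14707 + 3578} - 47167 = \sqrt{-11129} - 47167 = i \sqrt{11129} - 47167 = -47167 + i \sqrt{11129} \approx -47167.0 + 105.49 i$)
$\frac{M}{P{\left(N \right)}} = \frac{-47167 + i \sqrt{11129}}{\frac{1}{2} \frac{1}{-44}} = \frac{-47167 + i \sqrt{11129}}{\frac{1}{2} \left(- \frac{1}{44}\right)} = \frac{-47167 + i \sqrt{11129}}{- \frac{1}{88}} = \left(-47167 + i \sqrt{11129}\right) \left(-88\right) = 4150696 - 88 i \sqrt{11129}$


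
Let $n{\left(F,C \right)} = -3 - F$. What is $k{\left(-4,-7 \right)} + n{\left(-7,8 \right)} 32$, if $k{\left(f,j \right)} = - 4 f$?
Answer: $144$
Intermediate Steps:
$k{\left(-4,-7 \right)} + n{\left(-7,8 \right)} 32 = \left(-4\right) \left(-4\right) + \left(-3 - -7\right) 32 = 16 + \left(-3 + 7\right) 32 = 16 + 4 \cdot 32 = 16 + 128 = 144$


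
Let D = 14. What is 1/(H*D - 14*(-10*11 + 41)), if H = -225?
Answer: -1/2184 ≈ -0.00045788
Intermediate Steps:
1/(H*D - 14*(-10*11 + 41)) = 1/(-225*14 - 14*(-10*11 + 41)) = 1/(-3150 - 14*(-110 + 41)) = 1/(-3150 - 14*(-69)) = 1/(-3150 + 966) = 1/(-2184) = -1/2184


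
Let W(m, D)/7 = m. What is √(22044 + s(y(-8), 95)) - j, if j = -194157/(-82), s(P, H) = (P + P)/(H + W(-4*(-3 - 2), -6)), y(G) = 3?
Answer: -194157/82 + 3*√135264590/235 ≈ -2219.3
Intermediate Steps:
W(m, D) = 7*m
s(P, H) = 2*P/(140 + H) (s(P, H) = (P + P)/(H + 7*(-4*(-3 - 2))) = (2*P)/(H + 7*(-4*(-5))) = (2*P)/(H + 7*20) = (2*P)/(H + 140) = (2*P)/(140 + H) = 2*P/(140 + H))
j = 194157/82 (j = -194157*(-1)/82 = -2397*(-81/82) = 194157/82 ≈ 2367.8)
√(22044 + s(y(-8), 95)) - j = √(22044 + 2*3/(140 + 95)) - 1*194157/82 = √(22044 + 2*3/235) - 194157/82 = √(22044 + 2*3*(1/235)) - 194157/82 = √(22044 + 6/235) - 194157/82 = √(5180346/235) - 194157/82 = 3*√135264590/235 - 194157/82 = -194157/82 + 3*√135264590/235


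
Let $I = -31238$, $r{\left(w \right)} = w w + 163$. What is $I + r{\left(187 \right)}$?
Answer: $3894$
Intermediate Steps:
$r{\left(w \right)} = 163 + w^{2}$ ($r{\left(w \right)} = w^{2} + 163 = 163 + w^{2}$)
$I + r{\left(187 \right)} = -31238 + \left(163 + 187^{2}\right) = -31238 + \left(163 + 34969\right) = -31238 + 35132 = 3894$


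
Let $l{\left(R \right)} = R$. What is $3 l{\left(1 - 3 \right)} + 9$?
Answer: $3$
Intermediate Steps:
$3 l{\left(1 - 3 \right)} + 9 = 3 \left(1 - 3\right) + 9 = 3 \left(-2\right) + 9 = -6 + 9 = 3$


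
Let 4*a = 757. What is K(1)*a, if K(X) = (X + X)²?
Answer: 757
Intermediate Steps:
a = 757/4 (a = (¼)*757 = 757/4 ≈ 189.25)
K(X) = 4*X² (K(X) = (2*X)² = 4*X²)
K(1)*a = (4*1²)*(757/4) = (4*1)*(757/4) = 4*(757/4) = 757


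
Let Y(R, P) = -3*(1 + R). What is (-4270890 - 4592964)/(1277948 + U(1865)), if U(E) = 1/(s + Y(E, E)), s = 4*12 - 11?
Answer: -16430630698/2368889609 ≈ -6.9360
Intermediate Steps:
Y(R, P) = -3 - 3*R
s = 37 (s = 48 - 11 = 37)
U(E) = 1/(34 - 3*E) (U(E) = 1/(37 + (-3 - 3*E)) = 1/(34 - 3*E))
(-4270890 - 4592964)/(1277948 + U(1865)) = (-4270890 - 4592964)/(1277948 - 1/(-34 + 3*1865)) = -8863854/(1277948 - 1/(-34 + 5595)) = -8863854/(1277948 - 1/5561) = -8863854/7106668827/5561 = -8863854*5561/7106668827 = -16430630698/2368889609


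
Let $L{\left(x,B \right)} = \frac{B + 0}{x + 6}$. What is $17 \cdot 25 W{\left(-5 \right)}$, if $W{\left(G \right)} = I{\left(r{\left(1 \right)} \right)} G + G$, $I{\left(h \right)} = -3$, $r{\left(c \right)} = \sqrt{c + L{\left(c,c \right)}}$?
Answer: $4250$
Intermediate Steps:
$L{\left(x,B \right)} = \frac{B}{6 + x}$
$r{\left(c \right)} = \sqrt{c + \frac{c}{6 + c}}$
$W{\left(G \right)} = - 2 G$ ($W{\left(G \right)} = - 3 G + G = - 2 G$)
$17 \cdot 25 W{\left(-5 \right)} = 17 \cdot 25 \left(\left(-2\right) \left(-5\right)\right) = 425 \cdot 10 = 4250$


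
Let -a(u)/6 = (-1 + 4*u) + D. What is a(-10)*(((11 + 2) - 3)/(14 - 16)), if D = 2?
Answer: -1170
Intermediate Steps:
a(u) = -6 - 24*u (a(u) = -6*((-1 + 4*u) + 2) = -6*(1 + 4*u) = -6 - 24*u)
a(-10)*(((11 + 2) - 3)/(14 - 16)) = (-6 - 24*(-10))*(((11 + 2) - 3)/(14 - 16)) = (-6 + 240)*((13 - 3)/(-2)) = 234*(10*(-½)) = 234*(-5) = -1170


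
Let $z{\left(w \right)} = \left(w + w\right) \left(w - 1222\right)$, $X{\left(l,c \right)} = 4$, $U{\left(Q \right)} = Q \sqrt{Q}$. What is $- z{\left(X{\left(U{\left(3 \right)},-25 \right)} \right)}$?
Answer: $9744$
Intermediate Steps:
$U{\left(Q \right)} = Q^{\frac{3}{2}}$
$z{\left(w \right)} = 2 w \left(-1222 + w\right)$
$- z{\left(X{\left(U{\left(3 \right)},-25 \right)} \right)} = - 2 \cdot 4 \left(-1222 + 4\right) = - 2 \cdot 4 \left(-1218\right) = \left(-1\right) \left(-9744\right) = 9744$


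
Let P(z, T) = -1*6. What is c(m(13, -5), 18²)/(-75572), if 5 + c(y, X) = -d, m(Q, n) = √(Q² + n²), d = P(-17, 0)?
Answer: -1/75572 ≈ -1.3232e-5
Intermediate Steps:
P(z, T) = -6
d = -6
c(y, X) = 1 (c(y, X) = -5 - 1*(-6) = -5 + 6 = 1)
c(m(13, -5), 18²)/(-75572) = 1/(-75572) = 1*(-1/75572) = -1/75572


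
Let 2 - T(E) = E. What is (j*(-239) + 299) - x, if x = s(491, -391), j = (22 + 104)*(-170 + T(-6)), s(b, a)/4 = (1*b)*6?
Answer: 4866983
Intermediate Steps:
T(E) = 2 - E
s(b, a) = 24*b (s(b, a) = 4*((1*b)*6) = 4*(b*6) = 4*(6*b) = 24*b)
j = -20412 (j = (22 + 104)*(-170 + (2 - 1*(-6))) = 126*(-170 + (2 + 6)) = 126*(-170 + 8) = 126*(-162) = -20412)
x = 11784 (x = 24*491 = 11784)
(j*(-239) + 299) - x = (-20412*(-239) + 299) - 1*11784 = (4878468 + 299) - 11784 = 4878767 - 11784 = 4866983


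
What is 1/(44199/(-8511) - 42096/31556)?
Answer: -22381093/146085225 ≈ -0.15321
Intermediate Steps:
1/(44199/(-8511) - 42096/31556) = 1/(44199*(-1/8511) - 42096*1/31556) = 1/(-14733/2837 - 10524/7889) = 1/(-146085225/22381093) = -22381093/146085225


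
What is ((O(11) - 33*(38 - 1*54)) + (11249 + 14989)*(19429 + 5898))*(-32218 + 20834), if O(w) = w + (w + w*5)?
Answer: -7565014426504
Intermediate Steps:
O(w) = 7*w (O(w) = w + (w + 5*w) = w + 6*w = 7*w)
((O(11) - 33*(38 - 1*54)) + (11249 + 14989)*(19429 + 5898))*(-32218 + 20834) = ((7*11 - 33*(38 - 1*54)) + (11249 + 14989)*(19429 + 5898))*(-32218 + 20834) = ((77 - 33*(38 - 54)) + 26238*25327)*(-11384) = ((77 - 33*(-16)) + 664529826)*(-11384) = ((77 + 528) + 664529826)*(-11384) = (605 + 664529826)*(-11384) = 664530431*(-11384) = -7565014426504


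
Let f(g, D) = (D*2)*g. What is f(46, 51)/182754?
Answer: 782/30459 ≈ 0.025674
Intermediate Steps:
f(g, D) = 2*D*g (f(g, D) = (2*D)*g = 2*D*g)
f(46, 51)/182754 = (2*51*46)/182754 = 4692*(1/182754) = 782/30459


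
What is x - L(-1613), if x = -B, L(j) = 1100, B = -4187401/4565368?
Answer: -5017717399/4565368 ≈ -1099.1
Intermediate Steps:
B = -4187401/4565368 (B = -4187401*1/4565368 = -4187401/4565368 ≈ -0.91721)
x = 4187401/4565368 (x = -1*(-4187401/4565368) = 4187401/4565368 ≈ 0.91721)
x - L(-1613) = 4187401/4565368 - 1*1100 = 4187401/4565368 - 1100 = -5017717399/4565368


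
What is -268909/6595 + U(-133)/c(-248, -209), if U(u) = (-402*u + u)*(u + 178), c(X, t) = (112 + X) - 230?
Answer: -5308773923/804590 ≈ -6598.1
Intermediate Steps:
c(X, t) = -118 + X
U(u) = -401*u*(178 + u) (U(u) = (-401*u)*(178 + u) = -401*u*(178 + u))
-268909/6595 + U(-133)/c(-248, -209) = -268909/6595 + (-401*(-133)*(178 - 133))/(-118 - 248) = -268909*1/6595 - 401*(-133)*45/(-366) = -268909/6595 + 2399985*(-1/366) = -268909/6595 - 799995/122 = -5308773923/804590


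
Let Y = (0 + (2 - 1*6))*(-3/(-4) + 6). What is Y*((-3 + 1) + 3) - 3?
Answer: -30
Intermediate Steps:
Y = -27 (Y = (0 + (2 - 6))*(-3*(-¼) + 6) = (0 - 4)*(¾ + 6) = -4*27/4 = -27)
Y*((-3 + 1) + 3) - 3 = -27*((-3 + 1) + 3) - 3 = -27*(-2 + 3) - 3 = -27*1 - 3 = -27 - 3 = -30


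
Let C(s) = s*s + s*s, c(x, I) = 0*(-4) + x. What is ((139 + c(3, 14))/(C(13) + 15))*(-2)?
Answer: -284/353 ≈ -0.80453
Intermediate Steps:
c(x, I) = x (c(x, I) = 0 + x = x)
C(s) = 2*s² (C(s) = s² + s² = 2*s²)
((139 + c(3, 14))/(C(13) + 15))*(-2) = ((139 + 3)/(2*13² + 15))*(-2) = (142/(2*169 + 15))*(-2) = (142/(338 + 15))*(-2) = (142/353)*(-2) = -284/353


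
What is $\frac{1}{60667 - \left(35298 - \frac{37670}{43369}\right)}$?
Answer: $\frac{43369}{1100265831} \approx 3.9417 \cdot 10^{-5}$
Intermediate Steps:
$\frac{1}{60667 - \left(35298 - \frac{37670}{43369}\right)} = \frac{1}{60667 + \left(-35298 + 37670 \cdot \frac{1}{43369}\right)} = \frac{1}{60667 + \left(-35298 + \frac{37670}{43369}\right)} = \frac{1}{60667 - \frac{1530801292}{43369}} = \frac{1}{\frac{1100265831}{43369}} = \frac{43369}{1100265831}$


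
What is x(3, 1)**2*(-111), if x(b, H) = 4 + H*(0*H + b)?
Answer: -5439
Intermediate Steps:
x(b, H) = 4 + H*b (x(b, H) = 4 + H*(0 + b) = 4 + H*b)
x(3, 1)**2*(-111) = (4 + 1*3)**2*(-111) = (4 + 3)**2*(-111) = 7**2*(-111) = 49*(-111) = -5439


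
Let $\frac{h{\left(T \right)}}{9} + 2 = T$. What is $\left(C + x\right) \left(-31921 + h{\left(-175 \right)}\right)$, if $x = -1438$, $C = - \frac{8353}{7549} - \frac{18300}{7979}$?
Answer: $\frac{2909703127969690}{60233471} \approx 4.8307 \cdot 10^{7}$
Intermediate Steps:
$h{\left(T \right)} = -18 + 9 T$
$C = - \frac{204795287}{60233471}$ ($C = \left(-8353\right) \frac{1}{7549} - \frac{18300}{7979} = - \frac{8353}{7549} - \frac{18300}{7979} = - \frac{204795287}{60233471} \approx -3.4$)
$\left(C + x\right) \left(-31921 + h{\left(-175 \right)}\right) = \left(- \frac{204795287}{60233471} - 1438\right) \left(-31921 + \left(-18 + 9 \left(-175\right)\right)\right) = - \frac{86820526585 \left(-31921 - 1593\right)}{60233471} = \left(- \frac{86820526585}{60233471}\right) \left(-33514\right) = \frac{2909703127969690}{60233471}$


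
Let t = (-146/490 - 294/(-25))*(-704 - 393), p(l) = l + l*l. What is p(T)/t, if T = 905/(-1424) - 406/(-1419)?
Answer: 1137018264197375/62891135565019990272 ≈ 1.8079e-5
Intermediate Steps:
T = -706051/2020656 (T = 905*(-1/1424) - 406*(-1/1419) = -905/1424 + 406/1419 = -706051/2020656 ≈ -0.34942)
p(l) = l + l²
t = -15402977/1225 (t = (-146*1/490 - 294*(-1/25))*(-1097) = (-73/245 + 294/25)*(-1097) = (14041/1225)*(-1097) = -15402977/1225 ≈ -12574.)
p(T)/t = (-706051*(1 - 706051/2020656)/2020656)/(-15402977/1225) = -706051/2020656*1314605/2020656*(-1225/15402977) = -928178174855/4083050670336*(-1225/15402977) = 1137018264197375/62891135565019990272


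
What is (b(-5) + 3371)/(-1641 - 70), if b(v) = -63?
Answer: -3308/1711 ≈ -1.9334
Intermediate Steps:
(b(-5) + 3371)/(-1641 - 70) = (-63 + 3371)/(-1641 - 70) = 3308/(-1711) = 3308*(-1/1711) = -3308/1711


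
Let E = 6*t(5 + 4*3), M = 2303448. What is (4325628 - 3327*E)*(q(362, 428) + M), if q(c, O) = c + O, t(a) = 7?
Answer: 9645296018772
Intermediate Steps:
E = 42 (E = 6*7 = 42)
q(c, O) = O + c
(4325628 - 3327*E)*(q(362, 428) + M) = (4325628 - 3327*42)*((428 + 362) + 2303448) = (4325628 - 139734)*(790 + 2303448) = 4185894*2304238 = 9645296018772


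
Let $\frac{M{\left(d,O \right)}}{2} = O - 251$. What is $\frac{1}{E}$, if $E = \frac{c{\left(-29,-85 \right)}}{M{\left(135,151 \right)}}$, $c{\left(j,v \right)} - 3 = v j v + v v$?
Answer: $\frac{200}{202297} \approx 0.00098865$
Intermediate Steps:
$M{\left(d,O \right)} = -502 + 2 O$ ($M{\left(d,O \right)} = 2 \left(O - 251\right) = 2 \left(-251 + O\right) = -502 + 2 O$)
$c{\left(j,v \right)} = 3 + v^{2} + j v^{2}$ ($c{\left(j,v \right)} = 3 + \left(v j v + v v\right) = 3 + \left(j v v + v^{2}\right) = 3 + \left(j v^{2} + v^{2}\right) = 3 + \left(v^{2} + j v^{2}\right) = 3 + v^{2} + j v^{2}$)
$E = \frac{202297}{200}$ ($E = \frac{3 + \left(-85\right)^{2} - 29 \left(-85\right)^{2}}{-502 + 2 \cdot 151} = \frac{3 + 7225 - 209525}{-502 + 302} = \frac{3 + 7225 - 209525}{-200} = \left(-202297\right) \left(- \frac{1}{200}\right) = \frac{202297}{200} \approx 1011.5$)
$\frac{1}{E} = \frac{1}{\frac{202297}{200}} = \frac{200}{202297}$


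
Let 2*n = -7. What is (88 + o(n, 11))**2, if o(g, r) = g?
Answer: 28561/4 ≈ 7140.3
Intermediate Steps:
n = -7/2 (n = (1/2)*(-7) = -7/2 ≈ -3.5000)
(88 + o(n, 11))**2 = (88 - 7/2)**2 = (169/2)**2 = 28561/4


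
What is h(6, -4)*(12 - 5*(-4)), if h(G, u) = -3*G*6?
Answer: -3456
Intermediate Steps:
h(G, u) = -18*G
h(6, -4)*(12 - 5*(-4)) = (-18*6)*(12 - 5*(-4)) = -108*(12 + 20) = -108*32 = -3456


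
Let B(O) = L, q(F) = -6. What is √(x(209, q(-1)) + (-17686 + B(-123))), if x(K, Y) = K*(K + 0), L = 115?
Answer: √26110 ≈ 161.59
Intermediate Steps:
B(O) = 115
x(K, Y) = K² (x(K, Y) = K*K = K²)
√(x(209, q(-1)) + (-17686 + B(-123))) = √(209² + (-17686 + 115)) = √(43681 - 17571) = √26110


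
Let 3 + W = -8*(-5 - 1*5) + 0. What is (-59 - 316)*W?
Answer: -28875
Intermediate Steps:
W = 77 (W = -3 + (-8*(-5 - 1*5) + 0) = -3 + (-8*(-5 - 5) + 0) = -3 + (-8*(-10) + 0) = -3 + (80 + 0) = -3 + 80 = 77)
(-59 - 316)*W = (-59 - 316)*77 = -375*77 = -28875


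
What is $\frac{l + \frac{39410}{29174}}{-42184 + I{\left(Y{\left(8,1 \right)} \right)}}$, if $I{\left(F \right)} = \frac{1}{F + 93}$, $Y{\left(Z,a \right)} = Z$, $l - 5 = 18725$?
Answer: $- \frac{27596655715}{62149124221} \approx -0.44404$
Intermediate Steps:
$l = 18730$ ($l = 5 + 18725 = 18730$)
$I{\left(F \right)} = \frac{1}{93 + F}$
$\frac{l + \frac{39410}{29174}}{-42184 + I{\left(Y{\left(8,1 \right)} \right)}} = \frac{18730 + \frac{39410}{29174}}{-42184 + \frac{1}{93 + 8}} = \frac{18730 + 39410 \cdot \frac{1}{29174}}{-42184 + \frac{1}{101}} = \frac{18730 + \frac{19705}{14587}}{-42184 + \frac{1}{101}} = \frac{273234215}{14587 \left(- \frac{4260583}{101}\right)} = \frac{273234215}{14587} \left(- \frac{101}{4260583}\right) = - \frac{27596655715}{62149124221}$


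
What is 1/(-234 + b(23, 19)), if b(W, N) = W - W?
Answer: -1/234 ≈ -0.0042735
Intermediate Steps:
b(W, N) = 0
1/(-234 + b(23, 19)) = 1/(-234 + 0) = 1/(-234) = -1/234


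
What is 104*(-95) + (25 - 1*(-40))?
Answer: -9815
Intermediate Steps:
104*(-95) + (25 - 1*(-40)) = -9880 + (25 + 40) = -9880 + 65 = -9815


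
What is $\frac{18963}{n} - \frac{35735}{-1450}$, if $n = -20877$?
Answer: $\frac{47902883}{2018110} \approx 23.737$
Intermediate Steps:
$\frac{18963}{n} - \frac{35735}{-1450} = \frac{18963}{-20877} - \frac{35735}{-1450} = 18963 \left(- \frac{1}{20877}\right) - - \frac{7147}{290} = - \frac{6321}{6959} + \frac{7147}{290} = \frac{47902883}{2018110}$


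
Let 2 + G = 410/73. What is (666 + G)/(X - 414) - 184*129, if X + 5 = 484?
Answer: -112578438/4745 ≈ -23726.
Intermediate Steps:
G = 264/73 (G = -2 + 410/73 = 264/73 ≈ 3.6164)
X = 479 (X = -5 + 484 = 479)
(666 + G)/(X - 414) - 184*129 = (666 + 264/73)/(479 - 414) - 184*129 = (48882/73)/65 - 23736 = (48882/73)*(1/65) - 23736 = 48882/4745 - 23736 = -112578438/4745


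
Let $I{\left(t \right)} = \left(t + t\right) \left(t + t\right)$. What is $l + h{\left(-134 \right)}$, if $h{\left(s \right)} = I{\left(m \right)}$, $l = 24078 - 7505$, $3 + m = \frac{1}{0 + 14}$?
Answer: $\frac{813758}{49} \approx 16607.0$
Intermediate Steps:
$m = - \frac{41}{14}$ ($m = -3 + \frac{1}{0 + 14} = -3 + \frac{1}{14} = - \frac{41}{14} \approx -2.9286$)
$l = 16573$ ($l = 24078 - 7505 = 16573$)
$I{\left(t \right)} = 4 t^{2}$ ($I{\left(t \right)} = 2 t 2 t = 4 t^{2}$)
$h{\left(s \right)} = \frac{1681}{49}$ ($h{\left(s \right)} = 4 \left(- \frac{41}{14}\right)^{2} = 4 \cdot \frac{1681}{196} = \frac{1681}{49}$)
$l + h{\left(-134 \right)} = 16573 + \frac{1681}{49} = \frac{813758}{49}$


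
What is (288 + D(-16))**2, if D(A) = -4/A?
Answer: 1329409/16 ≈ 83088.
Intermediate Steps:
(288 + D(-16))**2 = (288 - 4/(-16))**2 = (288 - 4*(-1/16))**2 = (288 + 1/4)**2 = (1153/4)**2 = 1329409/16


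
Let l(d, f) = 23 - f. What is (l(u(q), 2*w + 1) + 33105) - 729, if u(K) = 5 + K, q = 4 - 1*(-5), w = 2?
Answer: 32394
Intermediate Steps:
q = 9 (q = 4 + 5 = 9)
(l(u(q), 2*w + 1) + 33105) - 729 = ((23 - (2*2 + 1)) + 33105) - 729 = ((23 - (4 + 1)) + 33105) - 729 = ((23 - 1*5) + 33105) - 729 = ((23 - 5) + 33105) - 729 = (18 + 33105) - 729 = 33123 - 729 = 32394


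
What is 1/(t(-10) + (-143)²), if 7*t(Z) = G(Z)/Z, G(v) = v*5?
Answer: 7/143148 ≈ 4.8900e-5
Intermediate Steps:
G(v) = 5*v
t(Z) = 5/7 (t(Z) = ((5*Z)/Z)/7 = (⅐)*5 = 5/7)
1/(t(-10) + (-143)²) = 1/(5/7 + (-143)²) = 1/(5/7 + 20449) = 1/(143148/7) = 7/143148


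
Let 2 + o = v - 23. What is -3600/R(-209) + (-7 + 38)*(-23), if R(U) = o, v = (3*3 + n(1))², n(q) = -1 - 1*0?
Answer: -10469/13 ≈ -805.31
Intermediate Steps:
n(q) = -1 (n(q) = -1 + 0 = -1)
v = 64 (v = (3*3 - 1)² = (9 - 1)² = 8² = 64)
o = 39 (o = -2 + (64 - 23) = -2 + 41 = 39)
R(U) = 39
-3600/R(-209) + (-7 + 38)*(-23) = -3600/39 + (-7 + 38)*(-23) = -3600*1/39 + 31*(-23) = -1200/13 - 713 = -10469/13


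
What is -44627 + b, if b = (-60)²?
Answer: -41027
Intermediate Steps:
b = 3600
-44627 + b = -44627 + 3600 = -41027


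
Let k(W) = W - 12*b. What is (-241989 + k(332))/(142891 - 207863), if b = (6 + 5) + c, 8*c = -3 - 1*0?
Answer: 483569/129944 ≈ 3.7214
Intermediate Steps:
c = -3/8 (c = (-3 - 1*0)/8 = (-3 + 0)/8 = (⅛)*(-3) = -3/8 ≈ -0.37500)
b = 85/8 (b = (6 + 5) - 3/8 = 11 - 3/8 = 85/8 ≈ 10.625)
k(W) = -255/2 + W (k(W) = W - 12*85/8 = W - 255/2 = -255/2 + W)
(-241989 + k(332))/(142891 - 207863) = (-241989 + (-255/2 + 332))/(142891 - 207863) = (-241989 + 409/2)/(-64972) = -483569/2*(-1/64972) = 483569/129944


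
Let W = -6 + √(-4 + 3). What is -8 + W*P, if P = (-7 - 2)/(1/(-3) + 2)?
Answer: 122/5 - 27*I/5 ≈ 24.4 - 5.4*I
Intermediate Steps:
W = -6 + I (W = -6 + √(-1) = -6 + I ≈ -6.0 + 1.0*I)
P = -27/5 (P = -9/(-⅓ + 2) = -9/5/3 = -9*⅗ = -27/5 ≈ -5.4000)
-8 + W*P = -8 + (-6 + I)*(-27/5) = -8 + (162/5 - 27*I/5) = 122/5 - 27*I/5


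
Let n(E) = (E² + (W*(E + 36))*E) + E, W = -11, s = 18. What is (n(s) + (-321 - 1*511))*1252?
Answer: -13999864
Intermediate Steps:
n(E) = E + E² + E*(-396 - 11*E) (n(E) = (E² + (-11*(E + 36))*E) + E = (E² + (-11*(36 + E))*E) + E = (E² + (-396 - 11*E)*E) + E = (E² + E*(-396 - 11*E)) + E = E + E² + E*(-396 - 11*E))
(n(s) + (-321 - 1*511))*1252 = (5*18*(-79 - 2*18) + (-321 - 1*511))*1252 = (5*18*(-79 - 36) + (-321 - 511))*1252 = (5*18*(-115) - 832)*1252 = (-10350 - 832)*1252 = -11182*1252 = -13999864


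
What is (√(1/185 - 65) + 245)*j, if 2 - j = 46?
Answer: -10780 - 264*I*√61790/185 ≈ -10780.0 - 354.72*I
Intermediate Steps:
j = -44 (j = 2 - 1*46 = 2 - 46 = -44)
(√(1/185 - 65) + 245)*j = (√(1/185 - 65) + 245)*(-44) = (√(-12024/185) + 245)*(-44) = (6*I*√61790/185 + 245)*(-44) = (245 + 6*I*√61790/185)*(-44) = -10780 - 264*I*√61790/185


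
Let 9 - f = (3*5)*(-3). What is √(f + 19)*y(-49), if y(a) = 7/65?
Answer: 7*√73/65 ≈ 0.92012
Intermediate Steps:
y(a) = 7/65 (y(a) = 7*(1/65) = 7/65)
f = 54 (f = 9 - 3*5*(-3) = 9 - 15*(-3) = 9 - 1*(-45) = 9 + 45 = 54)
√(f + 19)*y(-49) = √(54 + 19)*(7/65) = √73*(7/65) = 7*√73/65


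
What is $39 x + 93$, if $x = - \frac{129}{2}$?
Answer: $- \frac{4845}{2} \approx -2422.5$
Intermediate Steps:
$x = - \frac{129}{2}$ ($x = \left(-129\right) \frac{1}{2} = - \frac{129}{2} \approx -64.5$)
$39 x + 93 = 39 \left(- \frac{129}{2}\right) + 93 = - \frac{5031}{2} + 93 = - \frac{4845}{2}$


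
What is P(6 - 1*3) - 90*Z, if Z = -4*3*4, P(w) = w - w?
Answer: 4320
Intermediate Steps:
P(w) = 0
Z = -48 ≈ -48.000
P(6 - 1*3) - 90*Z = 0 - 90*(-48) = 0 + 4320 = 4320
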